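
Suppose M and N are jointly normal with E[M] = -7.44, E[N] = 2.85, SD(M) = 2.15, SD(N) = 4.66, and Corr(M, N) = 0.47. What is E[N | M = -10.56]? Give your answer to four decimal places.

-0.3283

For a bivariate normal, E[N | M=x] = μ_N + ρ·(σ_N/σ_M)·(x − μ_M).
E[N | M=-10.56] = 2.85 + (0.47)·(4.66/2.15)·(-10.56 − (-7.44)) = 2.85 + (1.0187)·(-3.12) = -0.3283.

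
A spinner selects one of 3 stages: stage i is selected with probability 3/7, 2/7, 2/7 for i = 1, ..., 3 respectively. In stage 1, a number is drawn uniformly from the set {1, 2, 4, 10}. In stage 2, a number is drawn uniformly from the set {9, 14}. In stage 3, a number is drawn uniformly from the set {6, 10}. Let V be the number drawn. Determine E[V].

E[V | stage 1] = (1+2+4+10)/4 = 17/4.
E[V | stage 2] = (9+14)/2 = 23/2.
E[V | stage 3] = (6+10)/2 = 8.
By the law of total expectation,
E[V] = (3/7)·(17/4) + (2/7)·(23/2) + (2/7)·(8) = 207/28.

207/28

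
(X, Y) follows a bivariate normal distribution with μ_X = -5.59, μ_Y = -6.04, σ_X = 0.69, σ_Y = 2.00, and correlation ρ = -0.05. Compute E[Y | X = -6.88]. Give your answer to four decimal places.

-5.8530

The regression of Y on X has slope ρ·σ_Y/σ_X and passes through (μ_X, μ_Y).
E[Y | X=-6.88] = -6.04 + (-0.05)·(2.00/0.69)·(-6.88 − (-5.59)) = -6.04 + (-0.14493)·(-1.29) = -5.8530.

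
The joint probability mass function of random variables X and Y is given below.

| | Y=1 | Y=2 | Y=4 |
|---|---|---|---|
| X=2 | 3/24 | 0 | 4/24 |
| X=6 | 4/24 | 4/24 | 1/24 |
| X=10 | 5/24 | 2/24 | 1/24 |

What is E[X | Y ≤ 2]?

P(Y ≤ 2) = 3/4.
Σ X·P over the event = 2·(3/24) + 6·(4/24) + 6·(4/24) + 10·(5/24) + 10·(2/24) = 31/6.
E[X | Y ≤ 2] = (31/6) / (3/4) = 62/9.

62/9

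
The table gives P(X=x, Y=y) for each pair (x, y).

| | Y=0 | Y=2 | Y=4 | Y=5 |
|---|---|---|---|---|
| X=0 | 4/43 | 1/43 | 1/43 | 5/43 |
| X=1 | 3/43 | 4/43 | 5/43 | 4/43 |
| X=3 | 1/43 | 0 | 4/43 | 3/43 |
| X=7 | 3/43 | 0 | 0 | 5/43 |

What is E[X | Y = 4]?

17/10

P(Y = 4) = 10/43.
Σ X·P over the event = 0·(1/43) + 1·(5/43) + 3·(4/43) = 17/43.
E[X | Y = 4] = (17/43) / (10/43) = 17/10.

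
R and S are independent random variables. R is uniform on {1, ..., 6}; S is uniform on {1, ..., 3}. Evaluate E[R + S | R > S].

25/4

P(R > S) = 2/3.
Summing (R+S)·P(x,y) over outcomes with R > S gives 25/6.
E[R + S | R > S] = (25/6) / (2/3) = 25/4.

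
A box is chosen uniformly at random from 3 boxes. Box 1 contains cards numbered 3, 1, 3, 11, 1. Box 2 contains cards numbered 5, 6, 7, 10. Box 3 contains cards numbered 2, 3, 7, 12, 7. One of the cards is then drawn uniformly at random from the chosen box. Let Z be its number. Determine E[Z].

17/3

E[Z | box 1] = (3+1+3+11+1)/5 = 19/5.
E[Z | box 2] = (5+6+7+10)/4 = 7.
E[Z | box 3] = (2+3+7+12+7)/5 = 31/5.
E[Z] = (1/3)·(19/5) + (1/3)·(7) + (1/3)·(31/5) = 17/3.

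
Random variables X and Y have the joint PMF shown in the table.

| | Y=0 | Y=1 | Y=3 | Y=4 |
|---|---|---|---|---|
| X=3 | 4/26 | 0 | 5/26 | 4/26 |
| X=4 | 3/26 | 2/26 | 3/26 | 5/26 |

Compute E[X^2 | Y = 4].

116/9

P(Y = 4) = 9/26.
Σ X^2·P over the event = 9·(4/26) + 16·(5/26) = 58/13.
E[X^2 | Y = 4] = (58/13) / (9/26) = 116/9.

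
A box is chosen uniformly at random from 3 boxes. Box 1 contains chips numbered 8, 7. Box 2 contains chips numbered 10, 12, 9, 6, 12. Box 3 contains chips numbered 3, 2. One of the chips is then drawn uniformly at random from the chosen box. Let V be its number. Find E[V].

E[V | box 1] = (8+7)/2 = 15/2.
E[V | box 2] = (10+12+9+6+12)/5 = 49/5.
E[V | box 3] = (3+2)/2 = 5/2.
E[V] = (1/3)·(15/2) + (1/3)·(49/5) + (1/3)·(5/2) = 33/5.

33/5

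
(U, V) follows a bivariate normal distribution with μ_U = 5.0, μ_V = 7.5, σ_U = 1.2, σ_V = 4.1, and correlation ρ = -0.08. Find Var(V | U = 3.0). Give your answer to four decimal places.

16.7024

The conditional variance in a bivariate normal is σ_V²(1 − ρ²), independent of x.
Var(V | U=3.0) = (4.1)²·(1 − (-0.08)²) = 16.81·0.9936 = 16.7024.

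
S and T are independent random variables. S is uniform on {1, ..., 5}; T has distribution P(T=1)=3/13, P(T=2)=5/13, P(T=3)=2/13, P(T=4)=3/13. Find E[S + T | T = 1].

4

P(T = 1) = 3/13.
Summing (S+T)·P(x,y) over outcomes with T = 1 gives 12/13.
E[S + T | T = 1] = (12/13) / (3/13) = 4.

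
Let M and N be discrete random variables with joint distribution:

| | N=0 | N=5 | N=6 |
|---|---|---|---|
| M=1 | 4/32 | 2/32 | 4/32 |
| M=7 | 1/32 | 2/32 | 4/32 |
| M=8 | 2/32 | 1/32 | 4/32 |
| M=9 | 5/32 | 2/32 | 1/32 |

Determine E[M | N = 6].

73/13

P(N = 6) = 13/32.
Σ M·P over the event = 1·(4/32) + 7·(4/32) + 8·(4/32) + 9·(1/32) = 73/32.
E[M | N = 6] = (73/32) / (13/32) = 73/13.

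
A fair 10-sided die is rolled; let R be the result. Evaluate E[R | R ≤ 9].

5

Given R ≤ 9, R is equally likely to be any of {1, 2, 3, 4, 5, 6, 7, 8, 9}.
E[R | R ≤ 9] = (1 + 2 + 3 + 4 + 5 + 6 + 7 + 8 + 9) / 9 = 5.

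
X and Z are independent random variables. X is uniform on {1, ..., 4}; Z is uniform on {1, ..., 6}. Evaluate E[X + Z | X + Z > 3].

P(X + Z > 3) = 7/8.
Summing (X+Z)·P(x,y) over outcomes with X + Z > 3 gives 17/3.
E[X + Z | X + Z > 3] = (17/3) / (7/8) = 136/21.

136/21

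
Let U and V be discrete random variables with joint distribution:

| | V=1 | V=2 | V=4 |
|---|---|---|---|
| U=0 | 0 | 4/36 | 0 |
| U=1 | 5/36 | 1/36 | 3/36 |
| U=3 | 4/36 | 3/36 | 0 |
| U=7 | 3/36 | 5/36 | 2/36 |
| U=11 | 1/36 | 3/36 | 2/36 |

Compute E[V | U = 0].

P(U = 0) = 1/9.
Σ V·P over the event = 2·(4/36) = 2/9.
E[V | U = 0] = (2/9) / (1/9) = 2.

2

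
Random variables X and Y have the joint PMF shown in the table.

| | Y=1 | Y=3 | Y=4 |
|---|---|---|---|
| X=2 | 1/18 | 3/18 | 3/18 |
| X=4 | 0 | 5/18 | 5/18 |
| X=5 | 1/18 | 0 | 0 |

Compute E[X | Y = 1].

7/2

P(Y = 1) = 1/9.
Σ X·P over the event = 2·(1/18) + 5·(1/18) = 7/18.
E[X | Y = 1] = (7/18) / (1/9) = 7/2.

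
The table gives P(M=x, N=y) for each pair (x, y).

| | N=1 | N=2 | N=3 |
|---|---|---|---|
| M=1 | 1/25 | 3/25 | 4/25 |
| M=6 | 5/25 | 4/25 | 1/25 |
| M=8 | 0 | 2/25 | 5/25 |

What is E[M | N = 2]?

P(N = 2) = 9/25.
Summing M·P(M=x,N=y) over the conditioning event gives 43/25.
E[M | N = 2] = (43/25) / (9/25) = 43/9.

43/9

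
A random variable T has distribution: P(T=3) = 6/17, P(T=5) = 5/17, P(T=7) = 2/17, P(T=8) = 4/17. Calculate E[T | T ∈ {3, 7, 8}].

P(T ∈ {3, 7, 8}) = 12/17.
Σ over the event: 3·6/17 + 7·2/17 + 8·4/17 = 64/17.
E[T | T ∈ {3, 7, 8}] = (64/17) / (12/17) = 16/3.

16/3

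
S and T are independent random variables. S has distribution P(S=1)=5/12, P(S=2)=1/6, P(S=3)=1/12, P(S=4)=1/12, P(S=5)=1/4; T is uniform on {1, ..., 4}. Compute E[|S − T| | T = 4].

P(T = 4) = 1/4.
Summing |S−T|·P(x,y) over outcomes with T = 4 gives 23/48.
E[|S − T| | T = 4] = (23/48) / (1/4) = 23/12.

23/12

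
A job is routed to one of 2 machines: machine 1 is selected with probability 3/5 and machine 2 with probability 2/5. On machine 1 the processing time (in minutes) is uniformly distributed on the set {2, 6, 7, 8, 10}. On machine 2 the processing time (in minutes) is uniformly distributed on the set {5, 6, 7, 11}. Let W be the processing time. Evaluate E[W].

343/50

E[W | machine 1] = (2+6+7+8+10)/5 = 33/5.
E[W | machine 2] = (5+6+7+11)/4 = 29/4.
By the law of total expectation,
E[W] = (3/5)·(33/5) + (2/5)·(29/4) = 343/50.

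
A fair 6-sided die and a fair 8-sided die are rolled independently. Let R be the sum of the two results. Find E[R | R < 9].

P(R < 9) = 9/16.
Σ over the event: 2·1/48 + 3·1/24 + 4·1/16 + 5·1/12 + 6·5/48 + 7·1/8 + 8·1/8 = 10/3.
E[R | R < 9] = (10/3) / (9/16) = 160/27.

160/27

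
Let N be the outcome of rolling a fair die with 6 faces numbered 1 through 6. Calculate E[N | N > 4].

11/2

Given N > 4, N is equally likely to be any of {5, 6}.
E[N | N > 4] = (5 + 6) / 2 = 11/2.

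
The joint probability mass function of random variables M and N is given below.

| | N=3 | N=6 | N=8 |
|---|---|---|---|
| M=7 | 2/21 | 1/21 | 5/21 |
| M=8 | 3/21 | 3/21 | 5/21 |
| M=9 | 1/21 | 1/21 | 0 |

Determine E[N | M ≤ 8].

119/19

P(M ≤ 8) = 19/21.
Σ N·P over the event = 3·(2/21) + 6·(1/21) + 8·(5/21) + 3·(3/21) + 6·(3/21) + 8·(5/21) = 17/3.
E[N | M ≤ 8] = (17/3) / (19/21) = 119/19.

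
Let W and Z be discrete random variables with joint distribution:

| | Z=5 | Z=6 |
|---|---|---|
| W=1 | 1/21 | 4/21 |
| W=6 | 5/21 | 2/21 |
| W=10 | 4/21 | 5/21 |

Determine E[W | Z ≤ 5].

71/10

P(Z ≤ 5) = 10/21.
Summing W·P(W=x,Z=y) over the conditioning event gives 71/21.
E[W | Z ≤ 5] = (71/21) / (10/21) = 71/10.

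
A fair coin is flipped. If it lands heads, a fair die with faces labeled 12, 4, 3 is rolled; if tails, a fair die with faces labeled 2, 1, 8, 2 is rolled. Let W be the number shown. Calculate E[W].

E[W | heads] = (12+4+3)/3 = 19/3.
E[W | tails] = (2+1+8+2)/4 = 13/4.
E[W] = (1/2)·(19/3) + (1/2)·(13/4) = 115/24.

115/24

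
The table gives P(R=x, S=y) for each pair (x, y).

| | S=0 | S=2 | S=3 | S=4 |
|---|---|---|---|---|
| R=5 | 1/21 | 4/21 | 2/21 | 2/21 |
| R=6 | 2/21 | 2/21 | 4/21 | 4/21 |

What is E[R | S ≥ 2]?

P(S ≥ 2) = 6/7.
Σ R·P over the event = 5·(4/21) + 5·(2/21) + 5·(2/21) + 6·(2/21) + 6·(4/21) + 6·(4/21) = 100/21.
E[R | S ≥ 2] = (100/21) / (6/7) = 50/9.

50/9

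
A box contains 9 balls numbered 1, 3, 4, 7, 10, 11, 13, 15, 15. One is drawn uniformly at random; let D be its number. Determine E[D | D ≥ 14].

15

P(D ≥ 14) = 2/9.
Σ over the event: 15·2/9 = 10/3.
E[D | D ≥ 14] = (10/3) / (2/9) = 15.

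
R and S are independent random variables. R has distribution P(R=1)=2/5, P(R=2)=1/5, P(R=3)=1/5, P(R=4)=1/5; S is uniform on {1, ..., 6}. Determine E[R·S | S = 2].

22/5

P(S = 2) = 1/6.
Summing RS·P(x,y) over outcomes with S = 2 gives 11/15.
E[R·S | S = 2] = (11/15) / (1/6) = 22/5.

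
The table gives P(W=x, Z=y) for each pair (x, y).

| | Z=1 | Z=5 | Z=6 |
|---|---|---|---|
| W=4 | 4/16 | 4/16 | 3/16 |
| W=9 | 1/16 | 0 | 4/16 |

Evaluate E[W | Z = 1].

5

P(Z = 1) = 5/16.
Σ W·P over the event = 4·(4/16) + 9·(1/16) = 25/16.
E[W | Z = 1] = (25/16) / (5/16) = 5.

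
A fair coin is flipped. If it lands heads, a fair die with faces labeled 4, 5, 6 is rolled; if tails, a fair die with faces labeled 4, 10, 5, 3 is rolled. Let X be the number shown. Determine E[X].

21/4

E[X | heads] = (4+5+6)/3 = 5.
E[X | tails] = (4+10+5+3)/4 = 11/2.
E[X] = (1/2)·(5) + (1/2)·(11/2) = 21/4.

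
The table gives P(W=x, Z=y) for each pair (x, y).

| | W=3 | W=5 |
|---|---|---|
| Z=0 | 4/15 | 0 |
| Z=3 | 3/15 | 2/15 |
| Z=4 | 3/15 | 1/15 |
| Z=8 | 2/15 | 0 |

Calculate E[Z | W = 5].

P(W = 5) = 1/5.
Σ Z·P over the event = 3·(2/15) + 4·(1/15) = 2/3.
E[Z | W = 5] = (2/3) / (1/5) = 10/3.

10/3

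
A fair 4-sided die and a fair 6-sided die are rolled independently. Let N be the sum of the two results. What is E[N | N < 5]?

P(N < 5) = 1/4.
Σ over the event: 2·1/24 + 3·1/12 + 4·1/8 = 5/6.
E[N | N < 5] = (5/6) / (1/4) = 10/3.

10/3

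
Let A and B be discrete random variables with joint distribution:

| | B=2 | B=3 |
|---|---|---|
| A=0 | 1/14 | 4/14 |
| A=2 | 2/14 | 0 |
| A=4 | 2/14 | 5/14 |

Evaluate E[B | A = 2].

2

P(A = 2) = 1/7.
Σ B·P over the event = 2·(2/14) = 2/7.
E[B | A = 2] = (2/7) / (1/7) = 2.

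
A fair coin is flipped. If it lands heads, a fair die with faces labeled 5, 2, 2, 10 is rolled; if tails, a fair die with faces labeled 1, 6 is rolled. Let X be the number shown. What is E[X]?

E[X | heads] = (5+2+2+10)/4 = 19/4.
E[X | tails] = (1+6)/2 = 7/2.
By the law of total expectation,
E[X] = (1/2)·(19/4) + (1/2)·(7/2) = 33/8.

33/8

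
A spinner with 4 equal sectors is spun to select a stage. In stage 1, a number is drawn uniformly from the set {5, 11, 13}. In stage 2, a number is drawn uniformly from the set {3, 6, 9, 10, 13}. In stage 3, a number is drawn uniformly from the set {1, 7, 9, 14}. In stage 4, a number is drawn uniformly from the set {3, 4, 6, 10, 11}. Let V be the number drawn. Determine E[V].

389/48

E[V | stage 1] = (5+11+13)/3 = 29/3.
E[V | stage 2] = (3+6+9+10+13)/5 = 41/5.
E[V | stage 3] = (1+7+9+14)/4 = 31/4.
E[V | stage 4] = (3+4+6+10+11)/5 = 34/5.
By the law of total expectation,
E[V] = (1/4)·(29/3) + (1/4)·(41/5) + (1/4)·(31/4) + (1/4)·(34/5) = 389/48.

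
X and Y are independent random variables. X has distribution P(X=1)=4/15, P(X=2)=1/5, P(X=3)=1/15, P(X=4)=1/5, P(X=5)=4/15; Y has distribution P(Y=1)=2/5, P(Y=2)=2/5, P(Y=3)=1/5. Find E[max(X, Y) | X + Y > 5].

139/30

P(X + Y > 5) = 2/5.
Summing max(X,Y)·P(x,y) over outcomes with X + Y > 5 gives 139/75.
E[max(X, Y) | X + Y > 5] = (139/75) / (2/5) = 139/30.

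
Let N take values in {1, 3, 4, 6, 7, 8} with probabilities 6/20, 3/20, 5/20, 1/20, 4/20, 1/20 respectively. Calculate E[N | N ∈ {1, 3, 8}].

23/10

P(N ∈ {1, 3, 8}) = 1/2.
Σ over the event: 1·3/10 + 3·3/20 + 8·1/20 = 23/20.
E[N | N ∈ {1, 3, 8}] = (23/20) / (1/2) = 23/10.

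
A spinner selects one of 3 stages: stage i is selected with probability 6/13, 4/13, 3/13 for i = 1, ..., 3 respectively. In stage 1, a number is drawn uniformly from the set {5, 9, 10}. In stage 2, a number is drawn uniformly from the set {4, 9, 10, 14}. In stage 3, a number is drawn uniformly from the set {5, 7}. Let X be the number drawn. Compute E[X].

E[X | stage 1] = (5+9+10)/3 = 8.
E[X | stage 2] = (4+9+10+14)/4 = 37/4.
E[X | stage 3] = (5+7)/2 = 6.
E[X] = (6/13)·(8) + (4/13)·(37/4) + (3/13)·(6) = 103/13.

103/13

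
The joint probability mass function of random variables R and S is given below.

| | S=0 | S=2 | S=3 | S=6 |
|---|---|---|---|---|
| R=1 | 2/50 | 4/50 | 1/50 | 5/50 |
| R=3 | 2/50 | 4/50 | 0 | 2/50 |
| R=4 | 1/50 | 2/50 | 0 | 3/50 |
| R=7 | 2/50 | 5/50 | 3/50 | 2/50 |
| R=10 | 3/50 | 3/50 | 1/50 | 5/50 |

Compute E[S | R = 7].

31/12

P(R = 7) = 6/25.
Summing S·P(R=x,S=y) over the conditioning event gives 31/50.
E[S | R = 7] = (31/50) / (6/25) = 31/12.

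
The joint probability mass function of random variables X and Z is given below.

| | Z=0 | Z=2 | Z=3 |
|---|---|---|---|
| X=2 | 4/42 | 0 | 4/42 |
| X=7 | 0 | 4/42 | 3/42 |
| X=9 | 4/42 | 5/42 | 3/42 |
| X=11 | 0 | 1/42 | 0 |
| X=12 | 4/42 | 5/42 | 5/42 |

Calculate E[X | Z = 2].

48/5

P(Z = 2) = 5/14.
Σ X·P over the event = 7·(4/42) + 9·(5/42) + 11·(1/42) + 12·(5/42) = 24/7.
E[X | Z = 2] = (24/7) / (5/14) = 48/5.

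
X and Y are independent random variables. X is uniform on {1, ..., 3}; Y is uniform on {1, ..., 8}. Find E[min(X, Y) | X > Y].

Outcomes with X > Y: (2,1), (3,1), (3,2), each with probability 1/24.
E[min(X, Y) | X > Y] = (1 + 1 + 2) / 3 = 4/3.

4/3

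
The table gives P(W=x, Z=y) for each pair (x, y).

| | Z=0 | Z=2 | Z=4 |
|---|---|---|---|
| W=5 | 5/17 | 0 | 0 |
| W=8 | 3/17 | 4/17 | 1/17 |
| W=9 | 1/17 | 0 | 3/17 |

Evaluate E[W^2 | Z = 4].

307/4

P(Z = 4) = 4/17.
Σ W^2·P over the event = 64·(1/17) + 81·(3/17) = 307/17.
E[W^2 | Z = 4] = (307/17) / (4/17) = 307/4.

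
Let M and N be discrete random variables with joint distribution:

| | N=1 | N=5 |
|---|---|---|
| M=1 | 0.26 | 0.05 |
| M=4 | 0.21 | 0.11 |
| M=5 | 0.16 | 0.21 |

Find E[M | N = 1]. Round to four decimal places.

P(N = 1) = 0.63.
Σ M·P over the event = 1·(0.26) + 4·(0.21) + 5·(0.16) = 1.90.
E[M | N = 1] = (1.90) / (0.63) = 3.0159.

3.0159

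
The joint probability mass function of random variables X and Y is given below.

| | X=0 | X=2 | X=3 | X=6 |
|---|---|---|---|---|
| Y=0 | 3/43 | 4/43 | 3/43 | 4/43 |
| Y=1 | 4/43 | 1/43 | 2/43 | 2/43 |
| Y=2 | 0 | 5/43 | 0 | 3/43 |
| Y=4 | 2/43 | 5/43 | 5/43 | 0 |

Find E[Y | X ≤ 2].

P(X ≤ 2) = 24/43.
Σ Y·P over the event = 0·(3/43) + 1·(4/43) + 4·(2/43) + 0·(4/43) + 1·(1/43) + 2·(5/43) + 4·(5/43) = 1.
E[Y | X ≤ 2] = (1) / (24/43) = 43/24.

43/24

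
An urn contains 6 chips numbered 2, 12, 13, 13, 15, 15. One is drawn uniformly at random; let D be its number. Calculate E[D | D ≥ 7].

P(D ≥ 7) = 5/6.
Σ over the event: 12·1/6 + 13·1/3 + 15·1/3 = 34/3.
E[D | D ≥ 7] = (34/3) / (5/6) = 68/5.

68/5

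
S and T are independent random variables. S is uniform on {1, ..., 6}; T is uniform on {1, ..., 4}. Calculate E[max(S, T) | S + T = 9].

Outcomes with S + T = 9: (5,4), (6,3), each with probability 1/24.
E[max(S, T) | S + T = 9] = (5 + 6) / 2 = 11/2.

11/2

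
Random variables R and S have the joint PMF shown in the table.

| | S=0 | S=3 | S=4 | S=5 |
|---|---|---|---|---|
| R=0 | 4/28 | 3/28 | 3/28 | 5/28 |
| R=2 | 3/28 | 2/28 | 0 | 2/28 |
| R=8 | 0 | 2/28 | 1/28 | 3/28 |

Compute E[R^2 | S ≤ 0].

P(S ≤ 0) = 1/4.
Summing R^2·P(R=x,S=y) over the conditioning event gives 3/7.
E[R^2 | S ≤ 0] = (3/7) / (1/4) = 12/7.

12/7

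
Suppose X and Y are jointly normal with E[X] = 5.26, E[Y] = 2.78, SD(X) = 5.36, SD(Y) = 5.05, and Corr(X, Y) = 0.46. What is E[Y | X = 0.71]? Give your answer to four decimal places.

The regression of Y on X has slope ρ·σ_Y/σ_X and passes through (μ_X, μ_Y).
E[Y | X=0.71] = 2.78 + (0.46)·(5.05/5.36)·(0.71 − (5.26)) = 2.78 + (0.4333955)·(-4.55) = 0.8081.

0.8081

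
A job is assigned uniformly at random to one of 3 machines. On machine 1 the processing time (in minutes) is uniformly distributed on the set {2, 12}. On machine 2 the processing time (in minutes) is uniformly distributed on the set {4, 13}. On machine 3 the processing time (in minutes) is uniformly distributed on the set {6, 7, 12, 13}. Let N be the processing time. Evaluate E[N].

E[N | machine 1] = (2+12)/2 = 7.
E[N | machine 2] = (4+13)/2 = 17/2.
E[N | machine 3] = (6+7+12+13)/4 = 19/2.
E[N] = (1/3)·(7) + (1/3)·(17/2) + (1/3)·(19/2) = 25/3.

25/3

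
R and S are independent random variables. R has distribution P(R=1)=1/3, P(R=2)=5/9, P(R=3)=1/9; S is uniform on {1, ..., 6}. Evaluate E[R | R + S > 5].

48/25

P(R + S > 5) = 25/54.
Summing R·P(x,y) over outcomes with R + S > 5 gives 8/9.
E[R | R + S > 5] = (8/9) / (25/54) = 48/25.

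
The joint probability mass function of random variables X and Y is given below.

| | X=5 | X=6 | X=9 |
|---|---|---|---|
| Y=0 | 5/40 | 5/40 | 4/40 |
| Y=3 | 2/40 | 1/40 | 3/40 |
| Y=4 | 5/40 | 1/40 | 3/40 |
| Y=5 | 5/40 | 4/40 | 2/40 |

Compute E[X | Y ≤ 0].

P(Y ≤ 0) = 7/20.
Σ X·P over the event = 5·(5/40) + 6·(5/40) + 9·(4/40) = 91/40.
E[X | Y ≤ 0] = (91/40) / (7/20) = 13/2.

13/2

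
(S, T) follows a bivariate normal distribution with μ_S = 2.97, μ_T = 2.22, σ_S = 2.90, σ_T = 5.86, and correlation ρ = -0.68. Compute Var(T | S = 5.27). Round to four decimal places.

The conditional variance in a bivariate normal is σ_T²(1 − ρ²), independent of x.
Var(T | S=5.27) = (5.86)²·(1 − (-0.68)²) = 34.3396·0.5376 = 18.4610.

18.4610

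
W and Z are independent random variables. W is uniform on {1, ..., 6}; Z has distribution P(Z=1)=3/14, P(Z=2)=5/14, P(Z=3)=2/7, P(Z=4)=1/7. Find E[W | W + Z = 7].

65/14

P(W + Z = 7) = 1/6.
Summing W·P(x,y) over outcomes with W + Z = 7 gives 65/84.
E[W | W + Z = 7] = (65/84) / (1/6) = 65/14.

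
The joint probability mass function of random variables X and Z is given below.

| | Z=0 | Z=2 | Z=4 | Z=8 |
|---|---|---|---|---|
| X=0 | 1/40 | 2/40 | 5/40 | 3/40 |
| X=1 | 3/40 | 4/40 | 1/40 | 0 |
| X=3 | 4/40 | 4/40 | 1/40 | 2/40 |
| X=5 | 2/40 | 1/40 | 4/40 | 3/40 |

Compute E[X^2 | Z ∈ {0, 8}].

P(Z ∈ {0, 8}) = 9/20.
Σ X^2·P over the event = 0·(1/40) + 0·(3/40) + 1·(3/40) + 9·(4/40) + 9·(2/40) + 25·(2/40) + 25·(3/40) = 91/20.
E[X^2 | Z ∈ {0, 8}] = (91/20) / (9/20) = 91/9.

91/9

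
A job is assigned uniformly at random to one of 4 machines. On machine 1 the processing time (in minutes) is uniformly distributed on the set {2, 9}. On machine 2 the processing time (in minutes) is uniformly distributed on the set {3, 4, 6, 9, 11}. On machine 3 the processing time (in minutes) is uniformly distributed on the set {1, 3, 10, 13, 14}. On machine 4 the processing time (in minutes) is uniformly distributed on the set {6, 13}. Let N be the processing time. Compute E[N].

E[N | machine 1] = (2+9)/2 = 11/2.
E[N | machine 2] = (3+4+6+9+11)/5 = 33/5.
E[N | machine 3] = (1+3+10+13+14)/5 = 41/5.
E[N | machine 4] = (6+13)/2 = 19/2.
By the law of total expectation,
E[N] = (1/4)·(11/2) + (1/4)·(33/5) + (1/4)·(41/5) + (1/4)·(19/2) = 149/20.

149/20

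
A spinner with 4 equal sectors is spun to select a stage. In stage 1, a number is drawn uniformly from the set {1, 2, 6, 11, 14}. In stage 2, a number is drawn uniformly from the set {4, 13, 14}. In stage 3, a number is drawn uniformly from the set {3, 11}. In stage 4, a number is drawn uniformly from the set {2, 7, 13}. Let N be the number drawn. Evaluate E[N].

E[N | stage 1] = (1+2+6+11+14)/5 = 34/5.
E[N | stage 2] = (4+13+14)/3 = 31/3.
E[N | stage 3] = (3+11)/2 = 7.
E[N | stage 4] = (2+7+13)/3 = 22/3.
E[N] = (1/4)·(34/5) + (1/4)·(31/3) + (1/4)·(7) + (1/4)·(22/3) = 118/15.

118/15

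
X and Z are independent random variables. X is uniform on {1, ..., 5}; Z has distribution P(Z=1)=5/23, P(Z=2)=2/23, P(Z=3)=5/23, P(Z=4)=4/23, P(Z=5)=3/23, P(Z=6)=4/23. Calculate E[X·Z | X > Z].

333/40

P(X > Z) = 8/23.
Summing XZ·P(x,y) over outcomes with X > Z gives 333/115.
E[X·Z | X > Z] = (333/115) / (8/23) = 333/40.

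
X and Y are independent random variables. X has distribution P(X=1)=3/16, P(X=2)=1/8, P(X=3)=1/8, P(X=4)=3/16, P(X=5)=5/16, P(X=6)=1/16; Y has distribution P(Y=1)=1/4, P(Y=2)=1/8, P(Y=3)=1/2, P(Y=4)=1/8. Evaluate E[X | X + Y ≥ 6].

P(X + Y ≥ 6) = 39/64.
Summing X·P(x,y) over outcomes with X + Y ≥ 6 gives 177/64.
E[X | X + Y ≥ 6] = (177/64) / (39/64) = 59/13.

59/13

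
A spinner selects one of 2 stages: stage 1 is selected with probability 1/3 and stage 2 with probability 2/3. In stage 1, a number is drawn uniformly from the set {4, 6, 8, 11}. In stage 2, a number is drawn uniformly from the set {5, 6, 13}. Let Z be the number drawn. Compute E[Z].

E[Z | stage 1] = (4+6+8+11)/4 = 29/4.
E[Z | stage 2] = (5+6+13)/3 = 8.
By the law of total expectation,
E[Z] = (1/3)·(29/4) + (2/3)·(8) = 31/4.

31/4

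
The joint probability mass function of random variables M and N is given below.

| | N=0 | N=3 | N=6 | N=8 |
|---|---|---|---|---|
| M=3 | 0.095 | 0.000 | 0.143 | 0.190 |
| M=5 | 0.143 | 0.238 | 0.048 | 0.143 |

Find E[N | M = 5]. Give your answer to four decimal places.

3.7517

P(M = 5) = 0.572.
Σ N·P over the event = 0·(0.143) + 3·(0.238) + 6·(0.048) + 8·(0.143) = 2.146.
E[N | M = 5] = (2.146) / (0.572) = 3.7517.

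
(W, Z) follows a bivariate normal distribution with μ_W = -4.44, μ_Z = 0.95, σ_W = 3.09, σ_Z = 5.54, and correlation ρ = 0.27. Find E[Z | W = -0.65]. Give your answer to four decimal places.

For a bivariate normal, E[Z | W=x] = μ_Z + ρ·(σ_Z/σ_W)·(x − μ_W).
E[Z | W=-0.65] = 0.95 + (0.27)·(5.54/3.09)·(-0.65 − (-4.44)) = 0.95 + (0.48408)·(3.79) = 2.7847.

2.7847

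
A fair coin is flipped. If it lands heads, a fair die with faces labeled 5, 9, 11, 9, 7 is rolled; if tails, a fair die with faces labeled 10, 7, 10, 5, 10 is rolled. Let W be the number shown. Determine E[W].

83/10

E[W | heads] = (5+9+11+9+7)/5 = 41/5.
E[W | tails] = (10+7+10+5+10)/5 = 42/5.
E[W] = (1/2)·(41/5) + (1/2)·(42/5) = 83/10.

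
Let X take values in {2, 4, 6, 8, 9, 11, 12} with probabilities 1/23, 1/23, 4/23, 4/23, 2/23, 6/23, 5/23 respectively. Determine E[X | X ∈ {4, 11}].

P(X ∈ {4, 11}) = 7/23.
Σ over the event: 4·1/23 + 11·6/23 = 70/23.
E[X | X ∈ {4, 11}] = (70/23) / (7/23) = 10.

10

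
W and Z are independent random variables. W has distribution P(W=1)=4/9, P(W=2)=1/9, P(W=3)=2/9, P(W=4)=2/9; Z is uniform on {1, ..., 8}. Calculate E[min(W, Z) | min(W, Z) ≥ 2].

P(min(W, Z) ≥ 2) = 35/72.
Summing min(W,Z)·P(x,y) over outcomes with min(W, Z) ≥ 2 gives 13/9.
E[min(W, Z) | min(W, Z) ≥ 2] = (13/9) / (35/72) = 104/35.

104/35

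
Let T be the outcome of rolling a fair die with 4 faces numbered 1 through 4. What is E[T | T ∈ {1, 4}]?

P(T ∈ {1, 4}) = 1/2.
Σ over the event: 1·1/4 + 4·1/4 = 5/4.
E[T | T ∈ {1, 4}] = (5/4) / (1/2) = 5/2.

5/2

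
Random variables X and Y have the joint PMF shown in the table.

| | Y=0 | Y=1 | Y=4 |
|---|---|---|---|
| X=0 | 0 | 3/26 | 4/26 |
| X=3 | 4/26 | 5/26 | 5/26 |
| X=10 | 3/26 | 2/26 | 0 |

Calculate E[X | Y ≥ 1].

P(Y ≥ 1) = 19/26.
Σ X·P over the event = 0·(3/26) + 0·(4/26) + 3·(5/26) + 3·(5/26) + 10·(2/26) = 25/13.
E[X | Y ≥ 1] = (25/13) / (19/26) = 50/19.

50/19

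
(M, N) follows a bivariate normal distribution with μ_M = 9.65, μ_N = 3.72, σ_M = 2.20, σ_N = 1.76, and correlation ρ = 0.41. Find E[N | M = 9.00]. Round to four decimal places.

3.5068

The regression of N on M has slope ρ·σ_N/σ_M and passes through (μ_M, μ_N).
E[N | M=9.00] = 3.72 + (0.41)·(1.76/2.20)·(9.00 − (9.65)) = 3.72 + (0.328)·(-0.65) = 3.5068.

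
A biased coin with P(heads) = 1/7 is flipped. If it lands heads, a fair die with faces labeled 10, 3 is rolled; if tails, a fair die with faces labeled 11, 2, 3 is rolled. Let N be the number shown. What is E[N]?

11/2

E[N | heads] = (10+3)/2 = 13/2.
E[N | tails] = (11+2+3)/3 = 16/3.
E[N] = (1/7)·(13/2) + (6/7)·(16/3) = 11/2.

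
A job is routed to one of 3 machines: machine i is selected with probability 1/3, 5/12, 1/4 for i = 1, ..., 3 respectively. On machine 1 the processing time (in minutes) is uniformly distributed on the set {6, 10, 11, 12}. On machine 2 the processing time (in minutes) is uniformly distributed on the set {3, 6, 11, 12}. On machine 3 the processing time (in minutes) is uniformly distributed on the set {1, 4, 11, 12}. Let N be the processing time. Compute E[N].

25/3

E[N | machine 1] = (6+10+11+12)/4 = 39/4.
E[N | machine 2] = (3+6+11+12)/4 = 8.
E[N | machine 3] = (1+4+11+12)/4 = 7.
By the law of total expectation,
E[N] = (1/3)·(39/4) + (5/12)·(8) + (1/4)·(7) = 25/3.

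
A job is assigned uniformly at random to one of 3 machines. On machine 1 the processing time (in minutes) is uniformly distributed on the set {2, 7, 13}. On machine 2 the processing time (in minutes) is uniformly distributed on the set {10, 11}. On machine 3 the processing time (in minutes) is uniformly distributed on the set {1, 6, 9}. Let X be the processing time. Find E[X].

E[X | machine 1] = (2+7+13)/3 = 22/3.
E[X | machine 2] = (10+11)/2 = 21/2.
E[X | machine 3] = (1+6+9)/3 = 16/3.
By the law of total expectation,
E[X] = (1/3)·(22/3) + (1/3)·(21/2) + (1/3)·(16/3) = 139/18.

139/18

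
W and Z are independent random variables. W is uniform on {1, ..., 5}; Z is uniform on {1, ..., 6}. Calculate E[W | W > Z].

4

Outcomes with W > Z: (2,1), (3,1), (3,2), (4,1), (4,2), (4,3), (5,1), (5,2), (5,3), (5,4), each with probability 1/30.
E[W | W > Z] = (2 + 3 + 3 + 4 + 4 + 4 + 5 + 5 + 5 + 5) / 10 = 4.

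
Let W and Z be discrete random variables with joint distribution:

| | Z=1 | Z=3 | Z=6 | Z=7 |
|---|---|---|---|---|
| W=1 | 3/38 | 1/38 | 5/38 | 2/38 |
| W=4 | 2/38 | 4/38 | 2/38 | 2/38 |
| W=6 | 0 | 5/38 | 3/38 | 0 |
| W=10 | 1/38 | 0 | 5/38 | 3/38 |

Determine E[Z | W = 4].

P(W = 4) = 5/19.
Σ Z·P over the event = 1·(2/38) + 3·(4/38) + 6·(2/38) + 7·(2/38) = 20/19.
E[Z | W = 4] = (20/19) / (5/19) = 4.

4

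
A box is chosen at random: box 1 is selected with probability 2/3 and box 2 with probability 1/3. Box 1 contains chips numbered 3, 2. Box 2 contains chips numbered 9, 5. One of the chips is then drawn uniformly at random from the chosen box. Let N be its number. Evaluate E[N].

E[N | box 1] = (3+2)/2 = 5/2.
E[N | box 2] = (9+5)/2 = 7.
E[N] = (2/3)·(5/2) + (1/3)·(7) = 4.

4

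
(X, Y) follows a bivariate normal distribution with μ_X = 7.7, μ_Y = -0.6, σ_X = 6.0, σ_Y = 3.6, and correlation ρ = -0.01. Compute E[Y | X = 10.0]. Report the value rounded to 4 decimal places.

For a bivariate normal, E[Y | X=x] = μ_Y + ρ·(σ_Y/σ_X)·(x − μ_X).
E[Y | X=10.0] = -0.6 + (-0.01)·(3.6/6.0)·(10.0 − (7.7)) = -0.6 + (-0.006)·(2.3) = -0.6138.

-0.6138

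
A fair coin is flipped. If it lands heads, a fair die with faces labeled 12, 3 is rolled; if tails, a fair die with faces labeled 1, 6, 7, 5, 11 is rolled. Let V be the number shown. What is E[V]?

27/4

E[V | heads] = (12+3)/2 = 15/2.
E[V | tails] = (1+6+7+5+11)/5 = 6.
By the law of total expectation,
E[V] = (1/2)·(15/2) + (1/2)·(6) = 27/4.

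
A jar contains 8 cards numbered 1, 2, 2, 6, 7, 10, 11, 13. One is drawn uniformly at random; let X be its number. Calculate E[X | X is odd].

8

P(X is odd) = 1/2.
Σ over the event: 1·1/8 + 7·1/8 + 11·1/8 + 13·1/8 = 4.
E[X | X is odd] = (4) / (1/2) = 8.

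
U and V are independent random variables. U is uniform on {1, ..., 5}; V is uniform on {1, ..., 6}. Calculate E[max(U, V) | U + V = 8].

Outcomes with U + V = 8: (2,6), (3,5), (4,4), (5,3), each with probability 1/30.
E[max(U, V) | U + V = 8] = (6 + 5 + 4 + 5) / 4 = 5.

5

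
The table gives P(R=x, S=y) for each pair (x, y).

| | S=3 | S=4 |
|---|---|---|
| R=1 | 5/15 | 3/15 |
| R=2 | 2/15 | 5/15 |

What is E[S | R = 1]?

27/8

P(R = 1) = 8/15.
Σ S·P over the event = 3·(5/15) + 4·(3/15) = 9/5.
E[S | R = 1] = (9/5) / (8/15) = 27/8.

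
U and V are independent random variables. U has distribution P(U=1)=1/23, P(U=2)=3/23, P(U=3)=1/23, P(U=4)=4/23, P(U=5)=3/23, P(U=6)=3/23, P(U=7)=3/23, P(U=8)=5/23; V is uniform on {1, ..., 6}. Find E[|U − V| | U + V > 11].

P(U + V > 11) = 4/23.
Summing |U−V|·P(x,y) over outcomes with U + V > 11 gives 9/23.
E[|U − V| | U + V > 11] = (9/23) / (4/23) = 9/4.

9/4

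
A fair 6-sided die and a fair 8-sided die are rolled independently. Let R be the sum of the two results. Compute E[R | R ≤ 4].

10/3

P(R ≤ 4) = 1/8.
Σ over the event: 2·1/48 + 3·1/24 + 4·1/16 = 5/12.
E[R | R ≤ 4] = (5/12) / (1/8) = 10/3.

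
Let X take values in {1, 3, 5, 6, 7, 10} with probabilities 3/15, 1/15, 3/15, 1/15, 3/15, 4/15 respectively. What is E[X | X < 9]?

P(X < 9) = 11/15.
Σ over the event: 1·1/5 + 3·1/15 + 5·1/5 + 6·1/15 + 7·1/5 = 16/5.
E[X | X < 9] = (16/5) / (11/15) = 48/11.

48/11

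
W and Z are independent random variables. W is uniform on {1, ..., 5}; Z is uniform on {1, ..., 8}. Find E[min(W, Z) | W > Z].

2

P(W > Z) = 1/4.
Summing min(W,Z)·P(x,y) over outcomes with W > Z gives 1/2.
E[min(W, Z) | W > Z] = (1/2) / (1/4) = 2.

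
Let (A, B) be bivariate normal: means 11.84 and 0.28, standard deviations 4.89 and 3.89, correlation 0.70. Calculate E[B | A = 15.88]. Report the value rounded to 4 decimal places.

2.5297

E[B | A=x] = μ_B + ρ(σ_B/σ_A)(x − μ_A) for jointly normal variables.
E[B | A=15.88] = 0.28 + (0.70)·(3.89/4.89)·(15.88 − (11.84)) = 0.28 + (0.55685)·(4.04) = 2.5297.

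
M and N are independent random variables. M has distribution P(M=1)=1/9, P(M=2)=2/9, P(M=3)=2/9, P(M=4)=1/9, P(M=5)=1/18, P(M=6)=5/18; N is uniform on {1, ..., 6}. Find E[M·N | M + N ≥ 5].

P(M + N ≥ 5) = 5/6.
Summing MN·P(x,y) over outcomes with M + N ≥ 5 gives 439/36.
E[M·N | M + N ≥ 5] = (439/36) / (5/6) = 439/30.

439/30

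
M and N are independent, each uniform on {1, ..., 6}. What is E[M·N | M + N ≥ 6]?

203/13

P(M + N ≥ 6) = 13/18.
Summing MN·P(x,y) over outcomes with M + N ≥ 6 gives 203/18.
E[M·N | M + N ≥ 6] = (203/18) / (13/18) = 203/13.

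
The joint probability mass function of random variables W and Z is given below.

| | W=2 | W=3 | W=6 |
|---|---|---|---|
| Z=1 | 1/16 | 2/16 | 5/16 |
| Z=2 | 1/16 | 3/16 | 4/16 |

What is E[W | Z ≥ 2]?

P(Z ≥ 2) = 1/2.
Σ W·P over the event = 2·(1/16) + 3·(3/16) + 6·(4/16) = 35/16.
E[W | Z ≥ 2] = (35/16) / (1/2) = 35/8.

35/8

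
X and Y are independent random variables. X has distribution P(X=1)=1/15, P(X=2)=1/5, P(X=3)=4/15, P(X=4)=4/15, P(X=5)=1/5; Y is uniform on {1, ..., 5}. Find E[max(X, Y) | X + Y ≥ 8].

101/21

P(X + Y ≥ 8) = 7/25.
Summing max(X,Y)·P(x,y) over outcomes with X + Y ≥ 8 gives 101/75.
E[max(X, Y) | X + Y ≥ 8] = (101/75) / (7/25) = 101/21.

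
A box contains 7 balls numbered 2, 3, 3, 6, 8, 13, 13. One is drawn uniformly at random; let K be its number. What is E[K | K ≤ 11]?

P(K ≤ 11) = 5/7.
Σ over the event: 2·1/7 + 3·2/7 + 6·1/7 + 8·1/7 = 22/7.
E[K | K ≤ 11] = (22/7) / (5/7) = 22/5.

22/5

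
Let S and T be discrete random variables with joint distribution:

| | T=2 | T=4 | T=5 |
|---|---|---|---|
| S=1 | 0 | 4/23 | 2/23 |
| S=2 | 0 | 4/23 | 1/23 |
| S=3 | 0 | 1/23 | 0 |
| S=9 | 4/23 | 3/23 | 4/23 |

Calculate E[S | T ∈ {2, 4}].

39/8

P(T ∈ {2, 4}) = 16/23.
Summing S·P(S=x,T=y) over the conditioning event gives 78/23.
E[S | T ∈ {2, 4}] = (78/23) / (16/23) = 39/8.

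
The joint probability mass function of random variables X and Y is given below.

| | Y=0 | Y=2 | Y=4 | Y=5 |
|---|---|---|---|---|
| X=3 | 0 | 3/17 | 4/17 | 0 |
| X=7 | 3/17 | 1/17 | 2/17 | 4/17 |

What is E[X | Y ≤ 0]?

7

P(Y ≤ 0) = 3/17.
Σ X·P over the event = 7·(3/17) = 21/17.
E[X | Y ≤ 0] = (21/17) / (3/17) = 7.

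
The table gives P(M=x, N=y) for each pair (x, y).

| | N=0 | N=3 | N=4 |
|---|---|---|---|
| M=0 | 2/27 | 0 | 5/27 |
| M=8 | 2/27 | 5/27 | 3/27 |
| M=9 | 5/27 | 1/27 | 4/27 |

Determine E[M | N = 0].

P(N = 0) = 1/3.
Σ M·P over the event = 0·(2/27) + 8·(2/27) + 9·(5/27) = 61/27.
E[M | N = 0] = (61/27) / (1/3) = 61/9.

61/9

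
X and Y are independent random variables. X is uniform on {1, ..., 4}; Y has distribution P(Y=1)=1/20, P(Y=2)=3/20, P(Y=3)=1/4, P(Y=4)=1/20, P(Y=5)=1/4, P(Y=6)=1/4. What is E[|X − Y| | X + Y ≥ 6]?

P(X + Y ≥ 6) = 7/10.
Summing |X−Y|·P(x,y) over outcomes with X + Y ≥ 6 gives 67/40.
E[|X − Y| | X + Y ≥ 6] = (67/40) / (7/10) = 67/28.

67/28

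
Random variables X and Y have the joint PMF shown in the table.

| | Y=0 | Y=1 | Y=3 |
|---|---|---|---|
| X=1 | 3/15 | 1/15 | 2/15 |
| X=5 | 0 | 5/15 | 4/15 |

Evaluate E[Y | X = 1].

P(X = 1) = 2/5.
Σ Y·P over the event = 0·(3/15) + 1·(1/15) + 3·(2/15) = 7/15.
E[Y | X = 1] = (7/15) / (2/5) = 7/6.

7/6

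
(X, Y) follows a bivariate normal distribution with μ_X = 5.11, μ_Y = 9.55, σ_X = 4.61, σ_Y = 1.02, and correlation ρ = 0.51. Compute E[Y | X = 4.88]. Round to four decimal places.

For a bivariate normal, E[Y | X=x] = μ_Y + ρ·(σ_Y/σ_X)·(x − μ_X).
E[Y | X=4.88] = 9.55 + (0.51)·(1.02/4.61)·(4.88 − (5.11)) = 9.55 + (0.11284)·(-0.23) = 9.5240.

9.5240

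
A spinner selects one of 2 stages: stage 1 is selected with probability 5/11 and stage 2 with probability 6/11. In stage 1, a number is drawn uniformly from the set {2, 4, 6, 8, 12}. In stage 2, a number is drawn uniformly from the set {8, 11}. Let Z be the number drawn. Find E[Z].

E[Z | stage 1] = (2+4+6+8+12)/5 = 32/5.
E[Z | stage 2] = (8+11)/2 = 19/2.
By the law of total expectation,
E[Z] = (5/11)·(32/5) + (6/11)·(19/2) = 89/11.

89/11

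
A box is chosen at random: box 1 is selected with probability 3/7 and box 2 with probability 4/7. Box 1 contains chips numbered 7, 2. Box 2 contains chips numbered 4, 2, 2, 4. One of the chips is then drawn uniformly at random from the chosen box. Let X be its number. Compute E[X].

51/14

E[X | box 1] = (7+2)/2 = 9/2.
E[X | box 2] = (4+2+2+4)/4 = 3.
E[X] = (3/7)·(9/2) + (4/7)·(3) = 51/14.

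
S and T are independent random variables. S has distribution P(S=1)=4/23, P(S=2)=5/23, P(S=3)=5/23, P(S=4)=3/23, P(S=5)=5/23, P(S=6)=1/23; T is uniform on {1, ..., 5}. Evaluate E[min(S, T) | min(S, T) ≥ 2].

109/38

P(min(S, T) ≥ 2) = 76/115.
Summing min(S,T)·P(x,y) over outcomes with min(S, T) ≥ 2 gives 218/115.
E[min(S, T) | min(S, T) ≥ 2] = (218/115) / (76/115) = 109/38.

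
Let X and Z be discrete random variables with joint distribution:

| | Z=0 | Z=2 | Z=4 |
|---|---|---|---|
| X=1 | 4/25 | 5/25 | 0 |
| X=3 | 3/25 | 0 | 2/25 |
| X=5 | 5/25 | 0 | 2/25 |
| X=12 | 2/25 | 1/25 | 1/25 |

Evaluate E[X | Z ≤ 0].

P(Z ≤ 0) = 14/25.
Σ X·P over the event = 1·(4/25) + 3·(3/25) + 5·(5/25) + 12·(2/25) = 62/25.
E[X | Z ≤ 0] = (62/25) / (14/25) = 31/7.

31/7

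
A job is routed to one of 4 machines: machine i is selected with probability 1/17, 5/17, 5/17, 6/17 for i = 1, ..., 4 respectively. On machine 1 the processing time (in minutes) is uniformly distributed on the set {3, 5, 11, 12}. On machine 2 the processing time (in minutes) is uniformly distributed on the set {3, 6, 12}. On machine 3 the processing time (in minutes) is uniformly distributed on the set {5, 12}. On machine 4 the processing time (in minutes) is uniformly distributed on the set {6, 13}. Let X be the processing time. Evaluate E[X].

E[X | machine 1] = (3+5+11+12)/4 = 31/4.
E[X | machine 2] = (3+6+12)/3 = 7.
E[X | machine 3] = (5+12)/2 = 17/2.
E[X | machine 4] = (6+13)/2 = 19/2.
E[X] = (1/17)·(31/4) + (5/17)·(7) + (5/17)·(17/2) + (6/17)·(19/2) = 569/68.

569/68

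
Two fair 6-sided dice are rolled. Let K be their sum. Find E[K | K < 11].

P(K < 11) = 11/12.
E[K | K < 11] = (109/18) / (11/12) = 218/33.

218/33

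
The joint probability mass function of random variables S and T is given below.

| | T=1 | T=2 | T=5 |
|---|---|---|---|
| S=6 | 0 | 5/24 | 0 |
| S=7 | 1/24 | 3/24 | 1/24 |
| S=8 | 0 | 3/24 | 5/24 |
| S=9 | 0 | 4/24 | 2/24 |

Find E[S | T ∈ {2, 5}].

176/23

P(T ∈ {2, 5}) = 23/24.
Σ S·P over the event = 6·(5/24) + 7·(3/24) + 7·(1/24) + 8·(3/24) + 8·(5/24) + 9·(4/24) + 9·(2/24) = 22/3.
E[S | T ∈ {2, 5}] = (22/3) / (23/24) = 176/23.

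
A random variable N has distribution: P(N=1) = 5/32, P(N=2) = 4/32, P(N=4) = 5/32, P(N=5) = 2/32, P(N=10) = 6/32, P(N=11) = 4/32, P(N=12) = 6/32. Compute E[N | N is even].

P(N is even) = 21/32.
Σ over the event: 2·1/8 + 4·5/32 + 10·3/16 + 12·3/16 = 5.
E[N | N is even] = (5) / (21/32) = 160/21.

160/21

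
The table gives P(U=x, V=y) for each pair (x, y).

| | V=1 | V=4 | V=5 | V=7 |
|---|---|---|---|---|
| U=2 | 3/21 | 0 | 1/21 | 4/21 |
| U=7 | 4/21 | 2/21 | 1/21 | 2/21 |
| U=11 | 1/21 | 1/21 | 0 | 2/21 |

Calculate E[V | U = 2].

P(U = 2) = 8/21.
Summing V·P(U=x,V=y) over the conditioning event gives 12/7.
E[V | U = 2] = (12/7) / (8/21) = 9/2.

9/2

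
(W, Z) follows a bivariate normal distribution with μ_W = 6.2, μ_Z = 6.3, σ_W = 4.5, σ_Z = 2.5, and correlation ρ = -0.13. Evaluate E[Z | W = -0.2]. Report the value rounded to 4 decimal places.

6.7622

E[Z | W=x] = μ_Z + ρ(σ_Z/σ_W)(x − μ_W) for jointly normal variables.
E[Z | W=-0.2] = 6.3 + (-0.13)·(2.5/4.5)·(-0.2 − (6.2)) = 6.3 + (-0.072222)·(-6.4) = 6.7622.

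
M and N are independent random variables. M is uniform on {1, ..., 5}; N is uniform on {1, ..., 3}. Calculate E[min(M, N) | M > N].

16/9

P(M > N) = 3/5.
Summing min(M,N)·P(x,y) over outcomes with M > N gives 16/15.
E[min(M, N) | M > N] = (16/15) / (3/5) = 16/9.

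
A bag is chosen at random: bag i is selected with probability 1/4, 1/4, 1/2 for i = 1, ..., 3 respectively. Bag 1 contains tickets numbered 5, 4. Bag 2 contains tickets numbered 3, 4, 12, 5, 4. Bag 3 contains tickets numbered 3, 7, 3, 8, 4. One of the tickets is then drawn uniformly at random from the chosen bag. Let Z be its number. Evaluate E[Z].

201/40

E[Z | bag 1] = (5+4)/2 = 9/2.
E[Z | bag 2] = (3+4+12+5+4)/5 = 28/5.
E[Z | bag 3] = (3+7+3+8+4)/5 = 5.
E[Z] = (1/4)·(9/2) + (1/4)·(28/5) + (1/2)·(5) = 201/40.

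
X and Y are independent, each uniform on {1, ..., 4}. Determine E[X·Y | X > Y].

35/6

P(X > Y) = 3/8.
Summing XY·P(x,y) over outcomes with X > Y gives 35/16.
E[X·Y | X > Y] = (35/16) / (3/8) = 35/6.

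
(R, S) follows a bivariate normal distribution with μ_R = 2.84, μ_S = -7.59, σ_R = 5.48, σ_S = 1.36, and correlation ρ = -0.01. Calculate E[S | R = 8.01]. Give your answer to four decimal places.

-7.6028

For a bivariate normal, E[S | R=x] = μ_S + ρ·(σ_S/σ_R)·(x − μ_R).
E[S | R=8.01] = -7.59 + (-0.01)·(1.36/5.48)·(8.01 − (2.84)) = -7.59 + (-0.0024818)·(5.17) = -7.6028.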